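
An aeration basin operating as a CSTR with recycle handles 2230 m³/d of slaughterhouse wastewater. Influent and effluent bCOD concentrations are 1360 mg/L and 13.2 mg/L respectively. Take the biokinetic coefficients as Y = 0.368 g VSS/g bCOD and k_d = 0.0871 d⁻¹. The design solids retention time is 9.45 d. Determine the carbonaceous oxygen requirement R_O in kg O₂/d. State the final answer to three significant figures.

Observed yield with endogenous decay: Y_obs = Y / (1 + k_d·θ_c) = 0.368 / (1 + 0.0871 × 9.45) = 0.368 / 1.823 = 0.2019 g VSS/g bCOD.
Mass of bCOD removed per day: Q(S₀ − S) = 2230 × 1347 g/m³ = 3003 kg/d.
P_X = Y_obs·Q·(S₀ − S) = 0.2019 × 3003 = 606.2 kg VSS/d.
Carbonaceous O₂ demand = substrate oxidised − cell-mass equivalent = 3003 − 1.42 × 606.2 = 2142 kg O₂/d.

R_O ≈ 2140 kg O₂/d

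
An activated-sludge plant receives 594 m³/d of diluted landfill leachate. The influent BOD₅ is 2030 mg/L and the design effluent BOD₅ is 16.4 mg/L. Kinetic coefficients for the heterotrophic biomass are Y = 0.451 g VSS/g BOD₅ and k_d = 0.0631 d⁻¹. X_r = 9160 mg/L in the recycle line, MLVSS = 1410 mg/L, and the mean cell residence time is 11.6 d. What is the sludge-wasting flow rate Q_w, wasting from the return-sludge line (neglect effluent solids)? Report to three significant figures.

Steady-state biomass mass balance: V·X·(1 + k_d·θ_c) = Y·Q·(S₀ − S)·θ_c, so V = 0.451 × 594 × (2030 − 16.4) × 11.6 / [1410 × (1 + 0.0631 × 11.6)] = 6.26×10^6 / 2442 = 2562 m³.
Wasting from the return line (neglecting effluent solids): Q_w = V·X / (θ_c·X_r) = 2562 × 1410 / (11.6 × 9160) = 34.00 m³/d.

Q_w ≈ 34.0 m³/d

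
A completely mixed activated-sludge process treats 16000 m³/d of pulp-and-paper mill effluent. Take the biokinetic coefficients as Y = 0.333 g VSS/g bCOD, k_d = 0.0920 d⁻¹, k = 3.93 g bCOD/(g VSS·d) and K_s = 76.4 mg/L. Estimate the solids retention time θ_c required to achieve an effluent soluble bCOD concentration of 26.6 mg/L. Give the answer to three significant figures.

Specific growth rate at S = 26.6 mg/L: μ = YkS/(K_s+S) = 0.333·3.93·26.6/(76.4+26.6) = 0.3380 d⁻¹.
Then 1/θ_c = μ − k_d = 0.3380 − 0.0920 = 0.2460 d⁻¹, giving θ_c = 4.065 d.

θ_c ≈ 4.07 d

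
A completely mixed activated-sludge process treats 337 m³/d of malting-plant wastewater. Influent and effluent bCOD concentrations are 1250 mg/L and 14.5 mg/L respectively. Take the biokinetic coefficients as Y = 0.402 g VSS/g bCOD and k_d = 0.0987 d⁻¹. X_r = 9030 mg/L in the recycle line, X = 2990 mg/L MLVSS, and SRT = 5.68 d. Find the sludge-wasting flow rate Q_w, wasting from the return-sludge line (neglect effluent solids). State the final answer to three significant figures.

From the SRT design equation V = Y Q (S₀−S) θ_c / [X (1 + k_d θ_c)] = 0.402 × 337 × (1250 − 14.5) × 5.68 / [2990 × (1 + 0.0987 × 5.68)] = 9.51×10^5 / 4666 = 203.7 m³.
Wasting from the return line (neglecting effluent solids): Q_w = V·X / (θ_c·X_r) = 203.7 × 2990 / (5.68 × 9030) = 11.88 m³/d.

Q_w ≈ 11.9 m³/d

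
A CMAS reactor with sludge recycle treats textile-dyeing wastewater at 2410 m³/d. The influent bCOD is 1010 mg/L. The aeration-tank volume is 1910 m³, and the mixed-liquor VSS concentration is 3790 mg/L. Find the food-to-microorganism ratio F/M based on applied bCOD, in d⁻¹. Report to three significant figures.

Food-to-microorganism ratio F/M = Q S₀ / (V X) = 2410 × 1010 / (1910 × 3790) = 0.3363 d⁻¹.

F/M ≈ 0.336 d⁻¹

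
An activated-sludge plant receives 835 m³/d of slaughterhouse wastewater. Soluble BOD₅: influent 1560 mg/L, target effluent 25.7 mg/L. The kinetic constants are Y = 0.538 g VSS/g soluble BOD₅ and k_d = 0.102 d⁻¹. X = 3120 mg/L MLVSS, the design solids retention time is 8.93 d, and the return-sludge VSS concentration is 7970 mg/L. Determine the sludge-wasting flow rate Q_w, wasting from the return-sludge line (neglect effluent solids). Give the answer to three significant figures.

From the SRT design equation V = Y Q (S₀−S) θ_c / [X (1 + k_d θ_c)] = 0.538 × 835 × (1560 − 25.7) × 8.93 / [3120 × (1 + 0.102 × 8.93)] = 6.16×10^6 / 5962 = 1032 m³.
Wasting from the return line (neglecting effluent solids): Q_w = V·X / (θ_c·X_r) = 1032 × 3120 / (8.93 × 7970) = 45.26 m³/d.

Q_w ≈ 45.3 m³/d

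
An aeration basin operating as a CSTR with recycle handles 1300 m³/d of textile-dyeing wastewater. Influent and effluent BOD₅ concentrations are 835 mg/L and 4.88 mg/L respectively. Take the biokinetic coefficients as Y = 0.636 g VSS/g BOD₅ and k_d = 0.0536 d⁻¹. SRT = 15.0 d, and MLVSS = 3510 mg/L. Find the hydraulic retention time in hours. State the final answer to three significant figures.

Rearranging the biomass balance for a CMAS with decay, V = Y·Q·ΔS·θ_c / [X·(1+k_d θ_c)] = 0.636 × 1300 × (835 − 4.88) × 15.0 / [3510 × (1 + 0.0536 × 15.0)] = 1.03×10^7 / 6332 = 1626 m³.
Hydraulic retention time τ = V/Q = 1626 / 1300 = 1.251 d = 30.02 h.

τ ≈ 30.0 h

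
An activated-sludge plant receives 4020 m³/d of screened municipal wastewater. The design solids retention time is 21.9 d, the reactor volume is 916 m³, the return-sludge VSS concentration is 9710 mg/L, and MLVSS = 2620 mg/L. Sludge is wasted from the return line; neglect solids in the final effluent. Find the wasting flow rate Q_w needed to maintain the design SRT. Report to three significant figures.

Wasting from the return line (neglecting effluent solids): Q_w = V·X / (θ_c·X_r) = 916.0 × 2620 / (21.9 × 9710) = 11.29 m³/d.

Q_w ≈ 11.3 m³/d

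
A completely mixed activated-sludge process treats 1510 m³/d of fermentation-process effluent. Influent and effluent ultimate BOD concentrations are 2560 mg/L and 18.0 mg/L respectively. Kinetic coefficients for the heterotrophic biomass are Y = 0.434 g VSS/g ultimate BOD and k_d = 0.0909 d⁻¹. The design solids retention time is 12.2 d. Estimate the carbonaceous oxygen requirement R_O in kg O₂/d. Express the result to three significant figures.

Y_obs = Y / (1 + k_d θ_c) = 0.434 / (1 + 0.0909 × 12.2) = 0.434 / 2.109 = 0.2058.
Mass of ultimate BOD removed per day: Q(S₀ − S) = 1510 × 2542 g/m³ = 3838 kg/d.
Net sludge production P_X = 0.2058 × 3838 = 789.9 kg VSS/d.
R_O = Q·ΔS − 1.42 P_X = 3838 − 1122 = 2717 kg O₂/d.

R_O ≈ 2720 kg O₂/d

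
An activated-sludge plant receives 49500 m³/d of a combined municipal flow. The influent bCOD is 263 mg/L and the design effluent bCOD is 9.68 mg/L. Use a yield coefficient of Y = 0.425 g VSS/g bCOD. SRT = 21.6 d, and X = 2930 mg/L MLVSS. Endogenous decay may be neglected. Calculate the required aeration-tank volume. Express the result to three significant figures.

V·X = Y·Q·ΔS·θ_c gives V = 0.425 × 49500 × (263 − 9.68) × 21.6 / 2930 = 39287 m³.

V ≈ 39300 m³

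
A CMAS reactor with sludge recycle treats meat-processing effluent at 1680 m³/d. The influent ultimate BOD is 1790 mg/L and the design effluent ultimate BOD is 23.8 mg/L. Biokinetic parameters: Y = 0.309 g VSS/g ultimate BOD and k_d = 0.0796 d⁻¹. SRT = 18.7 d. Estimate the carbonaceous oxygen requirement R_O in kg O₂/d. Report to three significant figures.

R_O ≈ 2440 kg O₂/d

Correct the yield for decay: Y_obs = Y/(1 + k_d θ_c) = 0.309 / (1 + 0.0796 × 18.7) = 0.309 / 2.489 = 0.1242.
Mass of ultimate BOD removed per day: Q(S₀ − S) = 1680 × 1766 g/m³ = 2967 kg/d.
P_X = Y_obs·Q·(S₀ − S) = 0.1242 × 2967 = 368.4 kg VSS/d.
R_O = Q·(S₀ − S) − 1.42·P_X = 2967 − 1.42 × 368.4 = 2444 kg O₂/d.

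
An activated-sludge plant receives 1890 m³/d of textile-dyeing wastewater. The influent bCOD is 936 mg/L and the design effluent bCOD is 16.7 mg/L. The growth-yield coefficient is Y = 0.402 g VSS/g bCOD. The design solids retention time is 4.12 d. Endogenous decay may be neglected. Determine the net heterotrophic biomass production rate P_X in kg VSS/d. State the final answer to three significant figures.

P_X ≈ 698 kg VSS/d

No decay correction is needed, so Y_obs = Y = 0.402.
Substrate removed = Q·(S₀ − S) = 1890 m³/d × (936 − 16.7) g/m³ = 1.74×10^6 g/d = 1737 kg/d.
So the net sludge growth is P_X = 0.4020 × 1737 = 698.5 kg VSS/d.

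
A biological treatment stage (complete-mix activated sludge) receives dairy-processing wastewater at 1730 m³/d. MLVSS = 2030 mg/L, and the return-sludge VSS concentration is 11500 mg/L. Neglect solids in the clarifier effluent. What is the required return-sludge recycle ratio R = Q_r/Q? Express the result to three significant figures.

R = Q_r/Q = X/(X_r − X) = 2030 / (11500 − 2030) = 0.2144.

R ≈ 0.214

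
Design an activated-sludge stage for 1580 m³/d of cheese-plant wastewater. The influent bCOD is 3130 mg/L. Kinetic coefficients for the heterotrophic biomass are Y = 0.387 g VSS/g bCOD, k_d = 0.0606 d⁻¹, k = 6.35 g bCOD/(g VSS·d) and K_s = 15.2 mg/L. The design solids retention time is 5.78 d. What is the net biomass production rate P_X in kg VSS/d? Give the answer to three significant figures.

From the Monod/SRT balance for a CMAS, S = K_s·(1+k_d θ_c)/[θ_c·(Y k − k_d) − 1] = 15.2 × (1 + 0.0606 × 5.78) / [5.78 × (0.387 × 6.35 − 0.0606) − 1] = 20.52 / 12.85 = 1.597 mg/L.
Observed yield with endogenous decay: Y_obs = Y / (1 + k_d·θ_c) = 0.387 / (1 + 0.0606 × 5.78) = 0.387 / 1.350 = 0.2866 g VSS/g bCOD.
ΔS = 3130 − 1.60 = 3128 mg/L, so the substrate removal rate is 1580 × 3128/1000 = 4943 kg bCOD/d.
Net biomass production P_X = Y_obs × Q·(S₀ − S) = 0.2866 × 4943 = 1417 kg VSS/d.

P_X ≈ 1420 kg VSS/d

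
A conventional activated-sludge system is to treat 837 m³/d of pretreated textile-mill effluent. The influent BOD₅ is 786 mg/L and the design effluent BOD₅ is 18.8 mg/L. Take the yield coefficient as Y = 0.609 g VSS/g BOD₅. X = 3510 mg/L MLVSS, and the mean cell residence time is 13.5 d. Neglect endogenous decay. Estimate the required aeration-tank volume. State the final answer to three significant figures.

V ≈ 1500 m³

V·X = Y·Q·ΔS·θ_c gives V = 0.609 × 837 × (786 − 18.8) × 13.5 / 3510 = 1504 m³.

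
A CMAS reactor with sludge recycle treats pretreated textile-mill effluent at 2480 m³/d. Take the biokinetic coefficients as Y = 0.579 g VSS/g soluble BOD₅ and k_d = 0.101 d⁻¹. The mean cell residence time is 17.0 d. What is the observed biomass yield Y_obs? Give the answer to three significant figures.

Correct the yield for decay: Y_obs = Y/(1 + k_d θ_c) = 0.579 / (1 + 0.101 × 17.0) = 0.579 / 2.717 = 0.2131.

Y_obs ≈ 0.213 g VSS/g soluble BOD₅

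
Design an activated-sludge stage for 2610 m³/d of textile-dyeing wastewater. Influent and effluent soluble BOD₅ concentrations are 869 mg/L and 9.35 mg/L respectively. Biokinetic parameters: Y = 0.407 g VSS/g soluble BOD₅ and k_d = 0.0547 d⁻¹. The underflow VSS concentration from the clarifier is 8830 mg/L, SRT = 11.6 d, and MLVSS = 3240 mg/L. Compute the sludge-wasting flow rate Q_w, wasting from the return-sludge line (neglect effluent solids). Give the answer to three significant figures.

From the SRT design equation V = Y Q (S₀−S) θ_c / [X (1 + k_d θ_c)] = 0.407 × 2610 × (869 − 9.35) × 11.6 / [3240 × (1 + 0.0547 × 11.6)] = 1.06×10^7 / 5296 = 2000 m³.
Q_w = (V·X)/(θ_c X_r) = 2000 × 3240 / (11.6 × 8830) = 63.27 m³/d.

Q_w ≈ 63.3 m³/d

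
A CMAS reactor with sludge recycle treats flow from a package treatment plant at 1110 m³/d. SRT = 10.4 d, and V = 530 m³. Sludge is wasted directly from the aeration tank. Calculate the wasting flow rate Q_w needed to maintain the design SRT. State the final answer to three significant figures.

For wasting at MLVSS concentration, Q_w = V/θ_c = 530.0/10.4 = 50.96 m³/d.

Q_w ≈ 51.0 m³/d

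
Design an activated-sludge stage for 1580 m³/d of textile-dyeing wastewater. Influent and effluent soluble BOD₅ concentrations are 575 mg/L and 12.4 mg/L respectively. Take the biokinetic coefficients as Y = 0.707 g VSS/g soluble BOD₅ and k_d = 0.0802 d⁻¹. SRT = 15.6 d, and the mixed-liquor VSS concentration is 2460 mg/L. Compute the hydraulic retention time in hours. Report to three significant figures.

τ ≈ 26.9 h

From the SRT design equation V = Y Q (S₀−S) θ_c / [X (1 + k_d θ_c)] = 0.707 × 1580 × (575 − 12.4) × 15.6 / [2460 × (1 + 0.0802 × 15.6)] = 9.8×10^6 / 5538 = 1770 m³.
τ = V/Q = 1770/1580 = 1.120 d, or 26.89 h.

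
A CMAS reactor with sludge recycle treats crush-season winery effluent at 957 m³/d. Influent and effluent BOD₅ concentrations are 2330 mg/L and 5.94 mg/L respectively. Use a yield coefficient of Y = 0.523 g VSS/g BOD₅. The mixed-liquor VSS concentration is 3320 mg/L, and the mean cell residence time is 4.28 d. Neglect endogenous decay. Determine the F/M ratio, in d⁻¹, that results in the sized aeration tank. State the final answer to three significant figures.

Biomass mass balance (decay neglected): V·X = Y·Q·(S₀ − S)·θ_c, so V = 0.523 × 957 × (2330 − 5.94) × 4.28 / 3320 = 1500 m³.
F/M = applied load / biomass = Q·S₀/(V·X) = 957 × 2330 / (1500 × 3320) = 0.4479 d⁻¹.

F/M ≈ 0.448 d⁻¹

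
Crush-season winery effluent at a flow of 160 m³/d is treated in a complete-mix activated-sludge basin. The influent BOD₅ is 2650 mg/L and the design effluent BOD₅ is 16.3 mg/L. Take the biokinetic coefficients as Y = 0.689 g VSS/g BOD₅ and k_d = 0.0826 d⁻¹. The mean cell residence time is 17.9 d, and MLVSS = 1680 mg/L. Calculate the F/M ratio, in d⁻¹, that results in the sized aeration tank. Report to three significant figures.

Rearranging the biomass balance for a CMAS with decay, V = Y·Q·ΔS·θ_c / [X·(1+k_d θ_c)] = 0.689 × 160 × (2650 − 16.3) × 17.9 / [1680 × (1 + 0.0826 × 17.9)] = 5.2×10^6 / 4164 = 1248 m³.
Food-to-microorganism ratio F/M = Q S₀ / (V X) = 160 × 2650 / (1248 × 1680) = 0.2022 d⁻¹.

F/M ≈ 0.202 d⁻¹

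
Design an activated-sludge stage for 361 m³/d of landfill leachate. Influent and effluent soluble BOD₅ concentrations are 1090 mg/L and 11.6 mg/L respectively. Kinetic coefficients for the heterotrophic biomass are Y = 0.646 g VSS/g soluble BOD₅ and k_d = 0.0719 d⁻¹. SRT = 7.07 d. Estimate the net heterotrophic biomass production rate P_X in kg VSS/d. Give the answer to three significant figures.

P_X ≈ 167 kg VSS/d

Correct the yield for decay: Y_obs = Y/(1 + k_d θ_c) = 0.646 / (1 + 0.0719 × 7.07) = 0.646 / 1.508 = 0.4283.
ΔS = 1090 − 11.6 = 1078 mg/L, so the substrate removal rate is 361 × 1078/1000 = 389.3 kg soluble BOD₅/d.
Biomass produced: P_X = Y_obs·Q·ΔS = 0.4283 × 389.3 ≈ 166.7 kg VSS/d.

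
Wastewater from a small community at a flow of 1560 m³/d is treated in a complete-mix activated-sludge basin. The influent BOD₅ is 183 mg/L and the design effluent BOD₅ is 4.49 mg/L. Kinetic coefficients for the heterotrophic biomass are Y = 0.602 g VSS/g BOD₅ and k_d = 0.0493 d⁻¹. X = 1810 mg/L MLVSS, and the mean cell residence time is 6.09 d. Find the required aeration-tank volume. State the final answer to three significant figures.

V ≈ 434 m³

Steady-state biomass mass balance: V·X·(1 + k_d·θ_c) = Y·Q·(S₀ − S)·θ_c, so V = 0.602 × 1560 × (183 − 4.49) × 6.09 / [1810 × (1 + 0.0493 × 6.09)] = 1.02×10^6 / 2353 = 433.8 m³.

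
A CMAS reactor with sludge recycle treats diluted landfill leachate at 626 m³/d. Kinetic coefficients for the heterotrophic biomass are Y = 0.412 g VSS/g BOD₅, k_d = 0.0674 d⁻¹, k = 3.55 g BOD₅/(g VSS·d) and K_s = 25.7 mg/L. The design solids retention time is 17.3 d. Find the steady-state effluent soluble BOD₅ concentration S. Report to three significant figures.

For a completely mixed reactor with recycle the Lawrence–McCarty relation gives S = K_s·(1 + k_d·θ_c) / [θ_c·(Y·k − k_d) − 1] = 25.7 × (1 + 0.0674 × 17.3) / [17.3 × (0.412 × 3.55 − 0.0674) − 1] = 55.67 / 23.14 = 2.406 mg/L.

S ≈ 2.41 mg/L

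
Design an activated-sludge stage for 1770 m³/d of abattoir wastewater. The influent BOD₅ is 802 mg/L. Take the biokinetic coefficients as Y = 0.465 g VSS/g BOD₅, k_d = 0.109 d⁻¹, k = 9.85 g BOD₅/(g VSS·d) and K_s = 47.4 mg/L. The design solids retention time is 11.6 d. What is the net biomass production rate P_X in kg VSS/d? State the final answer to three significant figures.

P_X ≈ 291 kg VSS/d

For a completely mixed reactor with recycle the Lawrence–McCarty relation gives S = K_s·(1 + k_d·θ_c) / [θ_c·(Y·k − k_d) − 1] = 47.4 × (1 + 0.109 × 11.6) / [11.6 × (0.465 × 9.85 − 0.109) − 1] = 107.3 / 50.87 = 2.110 mg/L.
Correct the yield for decay: Y_obs = Y/(1 + k_d θ_c) = 0.465 / (1 + 0.109 × 11.6) = 0.465 / 2.264 = 0.2054.
Q·(S₀ − S) = 1770 × (802 − 2.11) × 10⁻³ = 1416 kg/d removed.
P_X = Y_obs · Q(S₀ − S) = 0.2054 × 1416 = 290.7 kg VSS/d.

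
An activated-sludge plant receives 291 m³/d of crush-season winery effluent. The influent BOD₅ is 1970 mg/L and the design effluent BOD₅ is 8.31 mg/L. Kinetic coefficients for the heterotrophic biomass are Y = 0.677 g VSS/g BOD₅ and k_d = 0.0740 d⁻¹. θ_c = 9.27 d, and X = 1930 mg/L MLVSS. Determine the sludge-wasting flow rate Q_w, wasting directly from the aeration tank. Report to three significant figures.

Q_w ≈ 119 m³/d

Rearranging the biomass balance for a CMAS with decay, V = Y·Q·ΔS·θ_c / [X·(1+k_d θ_c)] = 0.677 × 291 × (1970 − 8.31) × 9.27 / [1930 × (1 + 0.0740 × 9.27)] = 3.58×10^6 / 3254 = 1101 m³.
Wasting from the aeration tank: Q_w = V / θ_c = 1101 / 9.27 = 118.8 m³/d.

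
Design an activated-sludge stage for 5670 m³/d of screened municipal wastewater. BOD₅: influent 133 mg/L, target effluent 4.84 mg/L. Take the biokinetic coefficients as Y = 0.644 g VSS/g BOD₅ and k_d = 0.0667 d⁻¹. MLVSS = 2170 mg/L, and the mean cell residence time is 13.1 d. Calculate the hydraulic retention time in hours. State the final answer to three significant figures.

τ ≈ 6.38 h

Rearranging the biomass balance for a CMAS with decay, V = Y·Q·ΔS·θ_c / [X·(1+k_d θ_c)] = 0.644 × 5670 × (133 − 4.84) × 13.1 / [2170 × (1 + 0.0667 × 13.1)] = 6.13×10^6 / 4066 = 1508 m³.
Hydraulic retention time τ = V/Q = 1508 / 5670 = 0.2659 d = 6.382 h.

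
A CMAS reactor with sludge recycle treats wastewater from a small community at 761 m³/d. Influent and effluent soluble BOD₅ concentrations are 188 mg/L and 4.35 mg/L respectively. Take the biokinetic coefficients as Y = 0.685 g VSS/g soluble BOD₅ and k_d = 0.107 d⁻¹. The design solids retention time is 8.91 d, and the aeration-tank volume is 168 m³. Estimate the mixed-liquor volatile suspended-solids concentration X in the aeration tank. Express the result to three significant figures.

From V·X·(1 + k_d·θ_c) = Y·Q·(S₀ − S)·θ_c: X = 0.685 × 761 × (188 − 4.35) × 8.91 / [168 × (1 + 0.107 × 8.91)] = 2599 mg/L.

X ≈ 2600 mg/L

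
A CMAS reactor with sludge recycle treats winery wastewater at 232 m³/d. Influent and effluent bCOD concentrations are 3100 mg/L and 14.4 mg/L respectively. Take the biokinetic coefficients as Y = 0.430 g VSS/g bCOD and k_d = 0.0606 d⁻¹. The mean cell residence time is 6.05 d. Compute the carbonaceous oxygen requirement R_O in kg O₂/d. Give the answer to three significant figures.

Correct the yield for decay: Y_obs = Y/(1 + k_d θ_c) = 0.430 / (1 + 0.0606 × 6.05) = 0.430 / 1.367 = 0.3146.
ΔS = 3100 − 14.4 = 3086 mg/L, so the substrate removal rate is 232 × 3086/1000 = 715.9 kg bCOD/d.
Biomass synthesised: P_X = Y_obs × 715.9 = 225.2 kg VSS/d.
R_O = Q·(S₀ − S) − 1.42·P_X = 715.9 − 1.42 × 225.2 = 396.0 kg O₂/d.

R_O ≈ 396 kg O₂/d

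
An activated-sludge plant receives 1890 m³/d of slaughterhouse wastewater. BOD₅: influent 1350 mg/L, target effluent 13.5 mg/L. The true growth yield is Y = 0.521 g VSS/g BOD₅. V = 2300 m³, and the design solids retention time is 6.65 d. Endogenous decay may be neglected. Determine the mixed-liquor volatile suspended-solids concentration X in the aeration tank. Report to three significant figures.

X ≈ 3810 mg/L

Without decay, X = Y Q (S₀−S) θ_c / V = 0.521 × 1890 × (1350 − 13.5) × 6.65 / 2300 = 3805 mg/L.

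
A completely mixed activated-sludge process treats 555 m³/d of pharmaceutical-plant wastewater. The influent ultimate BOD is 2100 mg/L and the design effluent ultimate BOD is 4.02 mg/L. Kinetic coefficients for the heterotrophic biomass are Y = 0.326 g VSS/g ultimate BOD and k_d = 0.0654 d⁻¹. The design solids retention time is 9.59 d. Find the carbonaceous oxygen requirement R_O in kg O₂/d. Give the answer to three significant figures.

Observed yield with endogenous decay: Y_obs = Y / (1 + k_d·θ_c) = 0.326 / (1 + 0.0654 × 9.59) = 0.326 / 1.627 = 0.2003 g VSS/g ultimate BOD.
ΔS = 2100 − 4.02 = 2096 mg/L, so the substrate removal rate is 555 × 2096/1000 = 1163 kg ultimate BOD/d.
P_X = Y_obs·Q·(S₀ − S) = 0.2003 × 1163 = 233.1 kg VSS/d.
R_O = Q·(S₀ − S) − 1.42·P_X = 1163 − 1.42 × 233.1 = 832.3 kg O₂/d.

R_O ≈ 832 kg O₂/d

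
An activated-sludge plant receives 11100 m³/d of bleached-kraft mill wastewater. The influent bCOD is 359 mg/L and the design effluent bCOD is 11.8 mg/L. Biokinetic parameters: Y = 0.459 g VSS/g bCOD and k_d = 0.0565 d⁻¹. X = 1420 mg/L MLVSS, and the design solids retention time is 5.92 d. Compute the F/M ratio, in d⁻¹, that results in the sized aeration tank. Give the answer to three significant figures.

Steady-state biomass mass balance: V·X·(1 + k_d·θ_c) = Y·Q·(S₀ − S)·θ_c, so V = 0.459 × 11100 × (359 − 11.8) × 5.92 / [1420 × (1 + 0.0565 × 5.92)] = 1.05×10^7 / 1895 = 5526 m³.
Food-to-microorganism ratio F/M = Q S₀ / (V X) = 11100 × 359 / (5526 × 1420) = 0.5078 d⁻¹.

F/M ≈ 0.508 d⁻¹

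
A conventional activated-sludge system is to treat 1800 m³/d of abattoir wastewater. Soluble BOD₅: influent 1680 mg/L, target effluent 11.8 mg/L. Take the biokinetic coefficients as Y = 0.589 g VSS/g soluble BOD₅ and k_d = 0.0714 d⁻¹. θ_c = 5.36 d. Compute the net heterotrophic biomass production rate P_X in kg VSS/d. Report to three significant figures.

The observed yield is Y_obs = Y/(1 + k_d·θ_c) = 0.589 / (1 + 0.0714 × 5.36) = 0.589 / 1.383 = 0.4260 g VSS per g soluble BOD₅ removed.
Q·(S₀ − S) = 1800 × (1680 − 11.8) × 10⁻³ = 3003 kg/d removed.
P_X = Y_obs · Q(S₀ − S) = 0.4260 × 3003 = 1279 kg VSS/d.

P_X ≈ 1280 kg VSS/d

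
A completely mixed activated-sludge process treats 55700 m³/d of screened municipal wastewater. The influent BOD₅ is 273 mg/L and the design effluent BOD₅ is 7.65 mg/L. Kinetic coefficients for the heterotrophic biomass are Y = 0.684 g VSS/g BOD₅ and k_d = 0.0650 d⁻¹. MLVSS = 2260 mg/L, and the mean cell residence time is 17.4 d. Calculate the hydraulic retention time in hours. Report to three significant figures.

From the SRT design equation V = Y Q (S₀−S) θ_c / [X (1 + k_d θ_c)] = 0.684 × 55700 × (273 − 7.65) × 17.4 / [2260 × (1 + 0.0650 × 17.4)] = 1.76×10^8 / 4816 = 36525 m³.
Hydraulic retention time τ = V/Q = 36525 / 55700 = 0.6557 d = 15.74 h.

τ ≈ 15.7 h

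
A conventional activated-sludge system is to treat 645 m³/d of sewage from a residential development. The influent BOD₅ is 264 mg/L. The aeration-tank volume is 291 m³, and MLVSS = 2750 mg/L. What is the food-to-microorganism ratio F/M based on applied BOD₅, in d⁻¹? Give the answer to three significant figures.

F/M ≈ 0.213 d⁻¹

F/M = Q·S₀ / (V·X) = 645 × 264 / (291.0 × 2750) = 0.2128 g BOD₅·(g VSS·d)⁻¹.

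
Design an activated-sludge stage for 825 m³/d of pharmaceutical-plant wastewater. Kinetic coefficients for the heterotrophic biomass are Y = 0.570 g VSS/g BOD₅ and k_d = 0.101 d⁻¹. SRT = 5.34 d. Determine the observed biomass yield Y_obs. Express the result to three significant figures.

Observed yield with endogenous decay: Y_obs = Y / (1 + k_d·θ_c) = 0.570 / (1 + 0.101 × 5.34) = 0.570 / 1.539 = 0.3703 g VSS/g BOD₅.

Y_obs ≈ 0.370 g VSS/g BOD₅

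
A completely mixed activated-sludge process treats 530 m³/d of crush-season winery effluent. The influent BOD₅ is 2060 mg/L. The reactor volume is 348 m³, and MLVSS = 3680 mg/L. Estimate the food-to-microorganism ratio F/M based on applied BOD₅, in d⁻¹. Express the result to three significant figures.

F/M = Q·S₀ / (V·X) = 530 × 2060 / (348.0 × 3680) = 0.8525 g BOD₅·(g VSS·d)⁻¹.

F/M ≈ 0.853 d⁻¹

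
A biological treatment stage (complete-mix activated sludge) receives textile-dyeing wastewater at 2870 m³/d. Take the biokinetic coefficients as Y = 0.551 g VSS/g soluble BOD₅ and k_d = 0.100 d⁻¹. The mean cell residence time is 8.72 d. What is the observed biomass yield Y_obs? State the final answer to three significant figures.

Y_obs ≈ 0.294 g VSS/g soluble BOD₅

Observed yield with endogenous decay: Y_obs = Y / (1 + k_d·θ_c) = 0.551 / (1 + 0.100 × 8.72) = 0.551 / 1.872 = 0.2943 g VSS/g soluble BOD₅.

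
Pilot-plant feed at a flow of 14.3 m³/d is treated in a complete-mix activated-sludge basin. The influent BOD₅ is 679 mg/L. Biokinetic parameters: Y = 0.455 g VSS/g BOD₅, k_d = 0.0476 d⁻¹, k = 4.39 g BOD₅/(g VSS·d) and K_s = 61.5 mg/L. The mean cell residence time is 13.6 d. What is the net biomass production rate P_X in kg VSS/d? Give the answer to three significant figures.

P_X ≈ 2.67 kg VSS/d

For a completely mixed reactor with recycle the Lawrence–McCarty relation gives S = K_s·(1 + k_d·θ_c) / [θ_c·(Y·k − k_d) − 1] = 61.5 × (1 + 0.0476 × 13.6) / [13.6 × (0.455 × 4.39 − 0.0476) − 1] = 101.3 / 25.52 = 3.970 mg/L.
Correct the yield for decay: Y_obs = Y/(1 + k_d θ_c) = 0.455 / (1 + 0.0476 × 13.6) = 0.455 / 1.647 = 0.2762.
ΔS = 679 − 3.97 = 675.0 mg/L, so the substrate removal rate is 14.3 × 675.0/1000 = 9.653 kg BOD₅/d.
So the net sludge growth is P_X = 0.2762 × 9.653 = 2.666 kg VSS/d.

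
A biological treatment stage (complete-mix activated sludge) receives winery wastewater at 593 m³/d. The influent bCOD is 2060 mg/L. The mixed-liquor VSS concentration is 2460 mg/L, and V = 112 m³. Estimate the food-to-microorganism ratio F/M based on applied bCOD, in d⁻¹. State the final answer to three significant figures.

F/M ≈ 4.43 d⁻¹

Food-to-microorganism ratio F/M = Q S₀ / (V X) = 593 × 2060 / (112.0 × 2460) = 4.434 d⁻¹.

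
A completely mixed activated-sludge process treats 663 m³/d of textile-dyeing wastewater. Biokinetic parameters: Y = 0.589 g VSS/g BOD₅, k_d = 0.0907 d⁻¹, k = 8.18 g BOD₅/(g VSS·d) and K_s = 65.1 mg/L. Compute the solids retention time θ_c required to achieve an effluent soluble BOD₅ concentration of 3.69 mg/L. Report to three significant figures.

Specific growth rate at S = 3.69 mg/L: μ = YkS/(K_s+S) = 0.589·8.18·3.69/(65.1+3.69) = 0.2584 d⁻¹.
Then 1/θ_c = μ − k_d = 0.2584 − 0.0907 = 0.1677 d⁻¹, giving θ_c = 5.961 d.

θ_c ≈ 5.96 d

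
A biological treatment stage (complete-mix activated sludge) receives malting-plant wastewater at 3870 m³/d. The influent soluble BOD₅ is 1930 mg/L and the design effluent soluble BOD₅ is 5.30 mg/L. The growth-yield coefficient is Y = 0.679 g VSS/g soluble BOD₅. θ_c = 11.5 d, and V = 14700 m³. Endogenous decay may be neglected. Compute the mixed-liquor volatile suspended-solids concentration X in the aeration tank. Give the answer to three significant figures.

X = Y·Q·ΔS·θ_c / V = 0.679 × 3870 × (1930 − 5.30) × 11.5 / 14700 = 3957 mg/L.

X ≈ 3960 mg/L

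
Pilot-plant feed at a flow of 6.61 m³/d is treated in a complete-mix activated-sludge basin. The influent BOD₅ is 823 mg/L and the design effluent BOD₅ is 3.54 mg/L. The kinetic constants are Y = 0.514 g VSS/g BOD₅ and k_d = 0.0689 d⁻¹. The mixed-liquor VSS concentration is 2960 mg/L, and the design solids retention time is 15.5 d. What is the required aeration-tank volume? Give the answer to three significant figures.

V ≈ 7.05 m³

Rearranging the biomass balance for a CMAS with decay, V = Y·Q·ΔS·θ_c / [X·(1+k_d θ_c)] = 0.514 × 6.61 × (823 − 3.54) × 15.5 / [2960 × (1 + 0.0689 × 15.5)] = 4.32×10^4 / 6121 = 7.050 m³.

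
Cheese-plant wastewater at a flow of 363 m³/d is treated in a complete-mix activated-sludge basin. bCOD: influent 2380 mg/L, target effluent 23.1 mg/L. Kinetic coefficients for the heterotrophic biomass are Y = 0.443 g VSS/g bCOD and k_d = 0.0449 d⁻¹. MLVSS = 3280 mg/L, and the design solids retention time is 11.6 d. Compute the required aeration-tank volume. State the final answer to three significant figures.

V ≈ 881 m³

Rearranging the biomass balance for a CMAS with decay, V = Y·Q·ΔS·θ_c / [X·(1+k_d θ_c)] = 0.443 × 363 × (2380 − 23.1) × 11.6 / [3280 × (1 + 0.0449 × 11.6)] = 4.4×10^6 / 4988 = 881.4 m³.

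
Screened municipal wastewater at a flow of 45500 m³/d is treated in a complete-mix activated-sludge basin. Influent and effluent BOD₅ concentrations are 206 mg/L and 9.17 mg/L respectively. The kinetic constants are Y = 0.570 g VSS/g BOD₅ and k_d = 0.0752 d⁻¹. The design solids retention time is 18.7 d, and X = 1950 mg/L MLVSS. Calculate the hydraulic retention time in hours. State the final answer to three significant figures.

τ ≈ 10.7 h

Steady-state biomass mass balance: V·X·(1 + k_d·θ_c) = Y·Q·(S₀ − S)·θ_c, so V = 0.570 × 45500 × (206 − 9.17) × 18.7 / [1950 × (1 + 0.0752 × 18.7)] = 9.55×10^7 / 4692 = 20344 m³.
Hydraulic retention time τ = V/Q = 20344 / 45500 = 0.4471 d = 10.73 h.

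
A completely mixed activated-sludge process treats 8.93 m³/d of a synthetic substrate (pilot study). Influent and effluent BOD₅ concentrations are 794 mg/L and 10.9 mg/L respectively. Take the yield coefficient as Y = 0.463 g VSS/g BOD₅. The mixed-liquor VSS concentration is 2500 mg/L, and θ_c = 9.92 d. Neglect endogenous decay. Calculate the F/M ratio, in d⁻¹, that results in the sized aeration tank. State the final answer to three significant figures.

F/M ≈ 0.221 d⁻¹

V·X = Y·Q·ΔS·θ_c gives V = 0.463 × 8.93 × (794 − 10.9) × 9.92 / 2500 = 12.85 m³.
F/M = applied load / biomass = Q·S₀/(V·X) = 8.93 × 794 / (12.85 × 2500) = 0.2208 d⁻¹.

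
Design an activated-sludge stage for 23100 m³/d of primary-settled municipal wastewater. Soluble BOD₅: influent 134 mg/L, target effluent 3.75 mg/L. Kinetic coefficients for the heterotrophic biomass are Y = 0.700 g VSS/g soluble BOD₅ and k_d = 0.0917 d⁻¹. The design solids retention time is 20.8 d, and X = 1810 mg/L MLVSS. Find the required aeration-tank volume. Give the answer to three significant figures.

Rearranging the biomass balance for a CMAS with decay, V = Y·Q·ΔS·θ_c / [X·(1+k_d θ_c)] = 0.700 × 23100 × (134 − 3.75) × 20.8 / [1810 × (1 + 0.0917 × 20.8)] = 4.38×10^7 / 5262 = 8325 m³.

V ≈ 8320 m³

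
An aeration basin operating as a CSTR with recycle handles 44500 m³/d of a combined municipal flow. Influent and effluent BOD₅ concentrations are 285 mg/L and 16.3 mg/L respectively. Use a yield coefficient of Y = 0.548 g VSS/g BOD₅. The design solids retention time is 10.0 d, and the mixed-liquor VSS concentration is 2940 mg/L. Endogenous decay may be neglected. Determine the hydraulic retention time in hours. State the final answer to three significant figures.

τ ≈ 12.0 h

V·X = Y·Q·ΔS·θ_c gives V = 0.548 × 44500 × (285 − 16.3) × 10.0 / 2940 = 22287 m³.
τ = V/Q = 22287/44500 = 0.5008 d, or 12.02 h.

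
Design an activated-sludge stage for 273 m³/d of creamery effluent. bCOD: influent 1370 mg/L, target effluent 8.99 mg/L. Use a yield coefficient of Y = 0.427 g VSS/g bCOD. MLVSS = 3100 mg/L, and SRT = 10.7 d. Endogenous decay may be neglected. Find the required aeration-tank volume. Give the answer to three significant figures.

V·X = Y·Q·ΔS·θ_c gives V = 0.427 × 273 × (1370 − 8.99) × 10.7 / 3100 = 547.6 m³.

V ≈ 548 m³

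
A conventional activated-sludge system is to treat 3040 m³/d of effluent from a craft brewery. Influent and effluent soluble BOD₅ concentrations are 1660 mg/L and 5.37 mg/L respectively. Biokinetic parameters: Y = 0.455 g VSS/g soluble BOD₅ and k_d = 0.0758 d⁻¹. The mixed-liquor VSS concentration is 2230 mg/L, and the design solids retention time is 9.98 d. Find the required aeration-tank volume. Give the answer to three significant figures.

V ≈ 5830 m³

Rearranging the biomass balance for a CMAS with decay, V = Y·Q·ΔS·θ_c / [X·(1+k_d θ_c)] = 0.455 × 3040 × (1660 − 5.37) × 9.98 / [2230 × (1 + 0.0758 × 9.98)] = 2.28×10^7 / 3917 = 5831 m³.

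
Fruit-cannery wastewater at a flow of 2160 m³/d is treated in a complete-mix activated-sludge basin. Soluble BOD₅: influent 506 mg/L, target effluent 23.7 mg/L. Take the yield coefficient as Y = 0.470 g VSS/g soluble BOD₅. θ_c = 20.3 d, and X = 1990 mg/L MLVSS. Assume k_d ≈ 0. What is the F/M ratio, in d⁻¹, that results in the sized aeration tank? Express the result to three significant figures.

With k_d = 0 the design equation reduces to V = Y Q (S₀−S) θ_c / X = 0.470 × 2160 × (506 − 23.7) × 20.3 / 1990 = 4995 m³.
F/M = applied load / biomass = Q·S₀/(V·X) = 2160 × 506 / (4995 × 1990) = 0.1100 d⁻¹.

F/M ≈ 0.110 d⁻¹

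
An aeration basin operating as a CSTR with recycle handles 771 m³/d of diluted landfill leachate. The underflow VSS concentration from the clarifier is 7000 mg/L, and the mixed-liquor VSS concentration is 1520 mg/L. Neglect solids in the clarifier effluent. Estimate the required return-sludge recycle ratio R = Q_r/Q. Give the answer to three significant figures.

Mass balance around the secondary clarifier (neglecting effluent solids): R = X / (X_r − X) = 1520 / (7000 − 1520) = 0.2774.

R ≈ 0.277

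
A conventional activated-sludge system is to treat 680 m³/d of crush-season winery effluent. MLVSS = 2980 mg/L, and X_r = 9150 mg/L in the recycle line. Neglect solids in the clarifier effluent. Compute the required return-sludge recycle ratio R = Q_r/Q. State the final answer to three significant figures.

R ≈ 0.483

Solids balance on the clarifier gives (1+R)X = R·X_r, so R = X/(X_r − X) = 2980 / (9150 − 2980) = 0.4830.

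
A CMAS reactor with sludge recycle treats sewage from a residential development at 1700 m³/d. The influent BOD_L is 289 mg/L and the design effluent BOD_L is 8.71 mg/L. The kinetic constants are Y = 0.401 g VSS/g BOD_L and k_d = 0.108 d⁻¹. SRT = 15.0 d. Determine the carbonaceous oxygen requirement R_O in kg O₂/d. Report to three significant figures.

Y_obs = Y / (1 + k_d θ_c) = 0.401 / (1 + 0.108 × 15.0) = 0.401 / 2.620 = 0.1531.
Mass of BOD_L removed per day: Q(S₀ − S) = 1700 × 280.3 g/m³ = 476.5 kg/d.
P_X = Y_obs·Q·(S₀ − S) = 0.1531 × 476.5 = 72.93 kg VSS/d.
R_O = Q·(S₀ − S) − 1.42·P_X = 476.5 − 1.42 × 72.93 = 372.9 kg O₂/d.

R_O ≈ 373 kg O₂/d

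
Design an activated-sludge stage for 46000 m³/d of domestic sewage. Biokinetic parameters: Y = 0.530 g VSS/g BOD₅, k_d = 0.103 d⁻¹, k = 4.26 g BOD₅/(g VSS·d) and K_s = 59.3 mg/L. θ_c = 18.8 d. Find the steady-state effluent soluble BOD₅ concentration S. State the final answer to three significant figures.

S ≈ 4.41 mg/L

From the Monod/SRT balance for a CMAS, S = K_s·(1+k_d θ_c)/[θ_c·(Y k − k_d) − 1] = 59.3 × (1 + 0.103 × 18.8) / [18.8 × (0.530 × 4.26 − 0.103) − 1] = 174.1 / 39.51 = 4.407 mg/L.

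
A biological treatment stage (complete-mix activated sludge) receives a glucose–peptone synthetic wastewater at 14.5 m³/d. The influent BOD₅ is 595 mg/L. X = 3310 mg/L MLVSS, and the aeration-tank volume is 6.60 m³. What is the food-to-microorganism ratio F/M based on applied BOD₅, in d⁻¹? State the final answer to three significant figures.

F/M = Q·S₀ / (V·X) = 14.5 × 595 / (6.600 × 3310) = 0.3949 g BOD₅·(g VSS·d)⁻¹.

F/M ≈ 0.395 d⁻¹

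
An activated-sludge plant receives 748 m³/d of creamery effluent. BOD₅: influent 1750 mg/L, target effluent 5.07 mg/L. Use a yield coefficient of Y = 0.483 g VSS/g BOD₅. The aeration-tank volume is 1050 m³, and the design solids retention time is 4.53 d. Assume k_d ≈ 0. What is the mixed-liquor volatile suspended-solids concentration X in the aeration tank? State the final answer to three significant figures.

X = Y·Q·ΔS·θ_c / V = 0.483 × 748 × (1750 − 5.07) × 4.53 / 1050 = 2720 mg/L.

X ≈ 2720 mg/L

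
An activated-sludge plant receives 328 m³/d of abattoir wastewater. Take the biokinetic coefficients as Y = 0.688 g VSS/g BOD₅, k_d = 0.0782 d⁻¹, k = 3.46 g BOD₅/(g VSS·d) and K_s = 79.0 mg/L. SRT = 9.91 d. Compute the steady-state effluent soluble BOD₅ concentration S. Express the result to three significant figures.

S ≈ 6.43 mg/L

Effluent substrate depends only on kinetics and SRT: S = K_s(1 + k_d θ_c) / [θ_c(Yk − k_d) − 1] = 79.0 × (1 + 0.0782 × 9.91) / [9.91 × (0.688 × 3.46 − 0.0782) − 1] = 140.2 / 21.82 = 6.428 mg/L.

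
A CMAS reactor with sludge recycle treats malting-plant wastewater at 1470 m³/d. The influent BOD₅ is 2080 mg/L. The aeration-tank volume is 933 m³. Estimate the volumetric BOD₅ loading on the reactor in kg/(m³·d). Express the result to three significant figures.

Applied BOD₅ load per unit volume = Q·S₀/V = (1470 × 2080/1000)/933.0 = 3.277 kg BOD₅·m⁻³·d⁻¹.

L_v ≈ 3.28 kg BOD₅/(m³·d)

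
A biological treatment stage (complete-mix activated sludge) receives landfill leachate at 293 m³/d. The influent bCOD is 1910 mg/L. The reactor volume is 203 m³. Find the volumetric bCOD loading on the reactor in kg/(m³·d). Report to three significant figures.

Applied bCOD load per unit volume = Q·S₀/V = (293 × 1910/1000)/203.0 = 2.757 kg bCOD·m⁻³·d⁻¹.

L_v ≈ 2.76 kg bCOD/(m³·d)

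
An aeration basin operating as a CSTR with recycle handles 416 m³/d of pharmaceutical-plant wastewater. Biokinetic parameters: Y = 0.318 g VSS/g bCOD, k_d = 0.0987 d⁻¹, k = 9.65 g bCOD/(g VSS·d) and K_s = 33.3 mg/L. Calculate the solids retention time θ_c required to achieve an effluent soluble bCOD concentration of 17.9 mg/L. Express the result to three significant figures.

At the target effluent, Y k S/(K_s+S) = 0.318×9.65×17.9/51.20 = 1.073 d⁻¹.
Then 1/θ_c = μ − k_d = 1.073 − 0.0987 = 0.9741 d⁻¹, giving θ_c = 1.027 d.

θ_c ≈ 1.03 d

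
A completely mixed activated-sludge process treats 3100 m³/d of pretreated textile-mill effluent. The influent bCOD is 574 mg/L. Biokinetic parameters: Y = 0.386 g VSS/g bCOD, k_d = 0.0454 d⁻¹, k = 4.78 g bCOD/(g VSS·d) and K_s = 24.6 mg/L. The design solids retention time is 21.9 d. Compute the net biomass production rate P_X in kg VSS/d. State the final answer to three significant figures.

For a completely mixed reactor with recycle the Lawrence–McCarty relation gives S = K_s·(1 + k_d·θ_c) / [θ_c·(Y·k − k_d) − 1] = 24.6 × (1 + 0.0454 × 21.9) / [21.9 × (0.386 × 4.78 − 0.0454) − 1] = 49.06 / 38.41 = 1.277 mg/L.
The observed yield is Y_obs = Y/(1 + k_d·θ_c) = 0.386 / (1 + 0.0454 × 21.9) = 0.386 / 1.994 = 0.1936 g VSS per g bCOD removed.
Q·(S₀ − S) = 3100 × (574 − 1.28) × 10⁻³ = 1775 kg/d removed.
Net biomass production P_X = Y_obs × Q·(S₀ − S) = 0.1936 × 1775 = 343.6 kg VSS/d.

P_X ≈ 344 kg VSS/d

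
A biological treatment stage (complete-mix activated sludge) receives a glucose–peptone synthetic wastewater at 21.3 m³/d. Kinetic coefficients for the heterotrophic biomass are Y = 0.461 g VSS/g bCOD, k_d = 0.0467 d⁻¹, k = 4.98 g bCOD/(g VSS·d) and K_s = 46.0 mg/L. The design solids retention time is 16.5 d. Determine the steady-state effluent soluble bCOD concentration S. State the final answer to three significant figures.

From the Monod/SRT balance for a CMAS, S = K_s·(1+k_d θ_c)/[θ_c·(Y k − k_d) − 1] = 46.0 × (1 + 0.0467 × 16.5) / [16.5 × (0.461 × 4.98 − 0.0467) − 1] = 81.45 / 36.11 = 2.255 mg/L.

S ≈ 2.26 mg/L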